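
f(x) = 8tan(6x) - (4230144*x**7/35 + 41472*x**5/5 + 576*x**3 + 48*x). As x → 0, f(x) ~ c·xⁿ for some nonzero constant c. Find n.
9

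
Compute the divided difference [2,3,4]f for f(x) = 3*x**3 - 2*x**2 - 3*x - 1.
25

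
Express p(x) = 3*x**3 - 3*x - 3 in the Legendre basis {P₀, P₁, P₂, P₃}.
(-3)P₀ + (-6/5)P₁ + (6/5)P₃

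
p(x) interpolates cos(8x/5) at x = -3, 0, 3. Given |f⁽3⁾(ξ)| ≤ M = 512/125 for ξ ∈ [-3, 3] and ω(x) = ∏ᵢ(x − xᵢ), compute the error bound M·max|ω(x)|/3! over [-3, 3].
512*sqrt(3)/125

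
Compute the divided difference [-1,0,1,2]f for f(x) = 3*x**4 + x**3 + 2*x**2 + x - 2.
7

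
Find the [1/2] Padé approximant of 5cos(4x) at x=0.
5/(8*x**2 + 1)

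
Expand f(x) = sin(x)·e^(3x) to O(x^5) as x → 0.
x + 3*x**2 + 13*x**3/3 + 4*x**4 + O(x**5)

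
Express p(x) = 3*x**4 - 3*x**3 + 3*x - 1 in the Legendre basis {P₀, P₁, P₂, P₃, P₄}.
(-2/5)P₀ + (6/5)P₁ + (12/7)P₂ + (-6/5)P₃ + (24/35)P₄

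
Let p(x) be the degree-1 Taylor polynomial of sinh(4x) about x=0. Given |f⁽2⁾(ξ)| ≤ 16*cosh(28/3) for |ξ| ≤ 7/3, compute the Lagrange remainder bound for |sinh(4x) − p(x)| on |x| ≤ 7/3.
392*cosh(28/3)/9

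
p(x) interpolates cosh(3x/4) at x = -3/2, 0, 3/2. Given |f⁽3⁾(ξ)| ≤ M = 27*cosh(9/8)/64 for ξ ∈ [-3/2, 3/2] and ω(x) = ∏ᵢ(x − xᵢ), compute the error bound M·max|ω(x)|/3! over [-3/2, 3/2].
27*sqrt(3)*cosh(9/8)/512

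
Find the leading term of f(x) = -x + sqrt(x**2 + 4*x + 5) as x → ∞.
2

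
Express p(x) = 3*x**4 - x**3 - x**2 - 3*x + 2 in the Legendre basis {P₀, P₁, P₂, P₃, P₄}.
(34/15)P₀ + (-18/5)P₁ + (22/21)P₂ + (-2/5)P₃ + (24/35)P₄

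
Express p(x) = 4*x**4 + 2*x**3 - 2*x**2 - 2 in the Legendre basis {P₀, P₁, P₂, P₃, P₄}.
(-28/15)P₀ + (6/5)P₁ + (20/21)P₂ + (4/5)P₃ + (32/35)P₄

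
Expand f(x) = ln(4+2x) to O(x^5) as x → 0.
log(4) + x/2 - x**2/8 + x**3/24 - x**4/64 + O(x**5)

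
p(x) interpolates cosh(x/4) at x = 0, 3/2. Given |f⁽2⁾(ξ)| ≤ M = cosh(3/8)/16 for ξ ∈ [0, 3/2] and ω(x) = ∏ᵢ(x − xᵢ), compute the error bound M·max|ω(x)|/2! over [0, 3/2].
9*cosh(3/8)/512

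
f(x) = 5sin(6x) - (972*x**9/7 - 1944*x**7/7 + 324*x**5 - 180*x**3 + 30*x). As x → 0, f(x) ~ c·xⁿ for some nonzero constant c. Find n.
11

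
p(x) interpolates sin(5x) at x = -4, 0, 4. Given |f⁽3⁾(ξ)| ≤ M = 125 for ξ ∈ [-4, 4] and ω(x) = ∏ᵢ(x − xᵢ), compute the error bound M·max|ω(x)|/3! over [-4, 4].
8000*sqrt(3)/27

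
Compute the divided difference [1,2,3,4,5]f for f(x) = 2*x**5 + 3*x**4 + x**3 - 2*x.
33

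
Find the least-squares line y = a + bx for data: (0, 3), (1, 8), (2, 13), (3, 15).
a = 18/5, b = 41/10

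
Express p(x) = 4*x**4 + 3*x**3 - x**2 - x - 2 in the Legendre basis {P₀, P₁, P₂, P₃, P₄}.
(-23/15)P₀ + (4/5)P₁ + (34/21)P₂ + (6/5)P₃ + (32/35)P₄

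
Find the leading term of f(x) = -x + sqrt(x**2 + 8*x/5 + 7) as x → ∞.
4/5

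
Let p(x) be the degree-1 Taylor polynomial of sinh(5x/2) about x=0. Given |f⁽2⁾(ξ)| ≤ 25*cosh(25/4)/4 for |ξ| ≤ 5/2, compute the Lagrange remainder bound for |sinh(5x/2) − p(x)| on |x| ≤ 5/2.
625*cosh(25/4)/32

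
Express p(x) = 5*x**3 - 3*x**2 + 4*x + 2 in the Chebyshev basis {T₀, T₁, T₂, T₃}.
(1/2)T₀ + (31/4)T₁ + (-3/2)T₂ + (5/4)T₃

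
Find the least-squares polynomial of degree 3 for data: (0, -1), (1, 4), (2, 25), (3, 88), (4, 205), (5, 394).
-40/63 + (-335/378)x + (169/126)x² + (79/27)x³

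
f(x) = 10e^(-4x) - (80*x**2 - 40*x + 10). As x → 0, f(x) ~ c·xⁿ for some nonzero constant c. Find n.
3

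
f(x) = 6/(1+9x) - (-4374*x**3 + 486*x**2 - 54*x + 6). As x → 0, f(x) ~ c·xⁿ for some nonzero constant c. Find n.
4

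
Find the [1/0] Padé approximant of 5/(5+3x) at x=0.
1 - 3*x/5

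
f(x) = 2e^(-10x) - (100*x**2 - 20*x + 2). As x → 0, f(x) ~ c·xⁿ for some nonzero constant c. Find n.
3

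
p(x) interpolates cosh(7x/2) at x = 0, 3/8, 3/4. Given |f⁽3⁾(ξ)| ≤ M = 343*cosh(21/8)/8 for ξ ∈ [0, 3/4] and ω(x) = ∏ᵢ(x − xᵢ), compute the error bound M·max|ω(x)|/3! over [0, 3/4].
343*sqrt(3)*cosh(21/8)/4096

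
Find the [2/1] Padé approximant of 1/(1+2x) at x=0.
1/(2*x + 1)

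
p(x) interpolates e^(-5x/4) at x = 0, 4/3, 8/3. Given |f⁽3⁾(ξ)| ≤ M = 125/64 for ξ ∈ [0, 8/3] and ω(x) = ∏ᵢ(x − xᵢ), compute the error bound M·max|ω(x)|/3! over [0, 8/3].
125*sqrt(3)/729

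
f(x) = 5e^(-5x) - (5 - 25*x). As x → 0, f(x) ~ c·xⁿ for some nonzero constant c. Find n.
2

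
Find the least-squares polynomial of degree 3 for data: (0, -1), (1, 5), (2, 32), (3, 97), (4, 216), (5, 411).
-145/126 + (1921/756)x + (64/63)x² + (323/108)x³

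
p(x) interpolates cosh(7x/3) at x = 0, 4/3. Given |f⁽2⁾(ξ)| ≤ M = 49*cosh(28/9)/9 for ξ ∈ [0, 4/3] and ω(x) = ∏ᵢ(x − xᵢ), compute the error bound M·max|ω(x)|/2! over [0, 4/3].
98*cosh(28/9)/81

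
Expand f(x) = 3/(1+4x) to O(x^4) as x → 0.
3 - 12*x + 48*x**2 - 192*x**3 + O(x**4)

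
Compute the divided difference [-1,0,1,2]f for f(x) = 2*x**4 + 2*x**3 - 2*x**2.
6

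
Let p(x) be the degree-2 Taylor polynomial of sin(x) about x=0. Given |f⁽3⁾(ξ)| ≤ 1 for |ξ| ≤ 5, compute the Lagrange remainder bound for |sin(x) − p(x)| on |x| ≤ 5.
125/6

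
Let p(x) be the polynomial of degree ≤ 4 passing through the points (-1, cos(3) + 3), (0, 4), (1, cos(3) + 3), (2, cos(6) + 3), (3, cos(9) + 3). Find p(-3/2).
693*cos(3)/128 - 45*cos(6)/32 - 9/32 + 35*cos(9)/128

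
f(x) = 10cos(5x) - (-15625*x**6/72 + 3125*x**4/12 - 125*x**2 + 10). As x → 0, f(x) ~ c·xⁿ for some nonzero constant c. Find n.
8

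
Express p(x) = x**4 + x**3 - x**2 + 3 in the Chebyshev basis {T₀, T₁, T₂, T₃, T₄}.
(23/8)T₀ + (3/4)T₁ + (1/4)T₃ + (1/8)T₄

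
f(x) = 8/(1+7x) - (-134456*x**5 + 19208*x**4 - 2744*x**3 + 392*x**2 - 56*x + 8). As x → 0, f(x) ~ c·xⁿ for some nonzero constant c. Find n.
6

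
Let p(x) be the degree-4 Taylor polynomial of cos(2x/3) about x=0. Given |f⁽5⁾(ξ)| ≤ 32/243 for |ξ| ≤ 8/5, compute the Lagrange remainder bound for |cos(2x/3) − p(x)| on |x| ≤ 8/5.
131072/11390625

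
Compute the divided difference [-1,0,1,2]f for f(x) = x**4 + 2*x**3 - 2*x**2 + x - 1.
4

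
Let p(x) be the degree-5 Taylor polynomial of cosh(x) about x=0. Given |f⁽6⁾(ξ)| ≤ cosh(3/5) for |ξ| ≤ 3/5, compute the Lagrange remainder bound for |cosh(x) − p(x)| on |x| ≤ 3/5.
81*cosh(3/5)/1250000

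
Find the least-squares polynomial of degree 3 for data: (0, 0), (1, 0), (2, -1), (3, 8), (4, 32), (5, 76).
5/21 + (32/63)x + (-55/21)x² + (10/9)x³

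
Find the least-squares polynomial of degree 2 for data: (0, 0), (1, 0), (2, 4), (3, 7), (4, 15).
-2/35 + (-41/70)x + (15/14)x²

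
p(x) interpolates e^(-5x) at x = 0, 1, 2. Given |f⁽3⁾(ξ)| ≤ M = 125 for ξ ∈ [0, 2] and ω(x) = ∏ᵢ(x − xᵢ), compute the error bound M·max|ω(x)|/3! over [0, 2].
125*sqrt(3)/27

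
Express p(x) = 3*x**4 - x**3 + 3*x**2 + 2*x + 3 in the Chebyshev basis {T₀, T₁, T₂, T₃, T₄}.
(45/8)T₀ + (5/4)T₁ + (3)T₂ + (-1/4)T₃ + (3/8)T₄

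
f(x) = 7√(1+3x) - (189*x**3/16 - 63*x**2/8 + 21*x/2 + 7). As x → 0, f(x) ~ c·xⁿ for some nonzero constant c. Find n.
4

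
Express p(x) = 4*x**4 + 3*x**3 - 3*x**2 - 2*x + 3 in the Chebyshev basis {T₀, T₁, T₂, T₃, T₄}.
(3)T₀ + (1/4)T₁ + (1/2)T₂ + (3/4)T₃ + (1/2)T₄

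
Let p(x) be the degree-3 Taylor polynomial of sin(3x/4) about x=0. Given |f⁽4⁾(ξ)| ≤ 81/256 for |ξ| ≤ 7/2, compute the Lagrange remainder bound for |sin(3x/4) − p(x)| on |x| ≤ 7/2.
64827/32768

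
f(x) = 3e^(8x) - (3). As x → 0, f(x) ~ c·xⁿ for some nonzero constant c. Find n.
1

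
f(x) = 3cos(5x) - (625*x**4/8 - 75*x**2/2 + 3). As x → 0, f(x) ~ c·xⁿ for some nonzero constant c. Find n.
6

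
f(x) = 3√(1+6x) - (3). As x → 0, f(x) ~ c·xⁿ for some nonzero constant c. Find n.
1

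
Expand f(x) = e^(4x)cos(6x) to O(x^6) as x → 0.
1 + 4*x - 10*x**2 - 184*x**3/3 - 238*x**4/3 + 488*x**5/15 + O(x**6)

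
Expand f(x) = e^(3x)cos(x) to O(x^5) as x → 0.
1 + 3*x + 4*x**2 + 3*x**3 + 7*x**4/6 + O(x**5)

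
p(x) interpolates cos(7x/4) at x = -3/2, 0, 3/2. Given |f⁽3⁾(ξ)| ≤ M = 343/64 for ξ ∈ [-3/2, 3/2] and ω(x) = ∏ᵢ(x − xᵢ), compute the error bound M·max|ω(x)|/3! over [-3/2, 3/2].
343*sqrt(3)/512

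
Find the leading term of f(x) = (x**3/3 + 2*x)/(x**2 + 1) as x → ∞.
x/3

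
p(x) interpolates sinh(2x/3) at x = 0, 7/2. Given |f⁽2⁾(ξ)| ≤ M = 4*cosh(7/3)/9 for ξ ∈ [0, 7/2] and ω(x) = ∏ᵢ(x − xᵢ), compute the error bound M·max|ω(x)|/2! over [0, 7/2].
49*cosh(7/3)/72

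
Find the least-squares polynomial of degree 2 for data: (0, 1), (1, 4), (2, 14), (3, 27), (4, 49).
37/35 + (13/70)x + (41/14)x²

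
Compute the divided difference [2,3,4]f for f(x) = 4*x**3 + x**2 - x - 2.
37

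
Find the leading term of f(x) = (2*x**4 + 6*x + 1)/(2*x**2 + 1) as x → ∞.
x**2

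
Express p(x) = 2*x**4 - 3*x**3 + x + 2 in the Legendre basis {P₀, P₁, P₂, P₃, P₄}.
(12/5)P₀ + (-4/5)P₁ + (8/7)P₂ + (-6/5)P₃ + (16/35)P₄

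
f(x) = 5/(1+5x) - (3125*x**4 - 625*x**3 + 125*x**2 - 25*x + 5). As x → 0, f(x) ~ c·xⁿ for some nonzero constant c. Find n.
5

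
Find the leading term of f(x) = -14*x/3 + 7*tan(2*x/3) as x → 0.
56*x**3/81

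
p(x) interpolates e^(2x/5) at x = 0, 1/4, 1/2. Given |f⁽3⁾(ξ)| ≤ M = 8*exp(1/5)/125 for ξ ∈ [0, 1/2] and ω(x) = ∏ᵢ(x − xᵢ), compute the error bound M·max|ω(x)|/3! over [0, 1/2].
sqrt(3)*exp(1/5)/27000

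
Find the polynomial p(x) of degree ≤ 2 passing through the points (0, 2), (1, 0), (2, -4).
-x**2 - x + 2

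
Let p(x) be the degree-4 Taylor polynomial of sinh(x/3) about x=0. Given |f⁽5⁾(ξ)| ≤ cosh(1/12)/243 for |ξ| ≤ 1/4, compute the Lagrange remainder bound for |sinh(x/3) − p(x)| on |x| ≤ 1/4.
cosh(1/12)/29859840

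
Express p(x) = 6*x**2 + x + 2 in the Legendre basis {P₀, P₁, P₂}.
(4)P₀ + P₁ + (4)P₂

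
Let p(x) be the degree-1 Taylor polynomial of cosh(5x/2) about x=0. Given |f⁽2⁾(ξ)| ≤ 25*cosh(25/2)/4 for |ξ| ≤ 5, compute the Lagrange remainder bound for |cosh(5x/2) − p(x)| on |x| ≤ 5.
625*cosh(25/2)/8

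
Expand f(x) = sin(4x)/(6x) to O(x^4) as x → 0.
2/3 - 16*x**2/9 + O(x**4)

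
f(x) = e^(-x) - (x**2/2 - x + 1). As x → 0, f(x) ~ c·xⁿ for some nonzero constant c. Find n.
3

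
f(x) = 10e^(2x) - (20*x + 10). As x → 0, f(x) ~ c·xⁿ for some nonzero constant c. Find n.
2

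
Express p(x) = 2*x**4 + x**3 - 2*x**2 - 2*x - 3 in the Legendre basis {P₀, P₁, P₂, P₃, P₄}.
(-49/15)P₀ + (-7/5)P₁ + (-4/21)P₂ + (2/5)P₃ + (16/35)P₄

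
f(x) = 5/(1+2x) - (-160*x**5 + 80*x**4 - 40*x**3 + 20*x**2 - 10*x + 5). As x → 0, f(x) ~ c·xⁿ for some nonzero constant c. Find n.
6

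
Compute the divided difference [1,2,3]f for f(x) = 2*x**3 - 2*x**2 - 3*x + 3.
10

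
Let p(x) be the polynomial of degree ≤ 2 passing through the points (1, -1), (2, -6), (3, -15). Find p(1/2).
0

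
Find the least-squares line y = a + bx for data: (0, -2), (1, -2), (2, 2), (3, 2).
a = -12/5, b = 8/5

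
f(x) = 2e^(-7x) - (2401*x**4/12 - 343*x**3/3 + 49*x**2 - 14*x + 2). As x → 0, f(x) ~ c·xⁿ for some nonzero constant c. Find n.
5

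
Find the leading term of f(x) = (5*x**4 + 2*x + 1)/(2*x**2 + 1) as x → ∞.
5*x**2/2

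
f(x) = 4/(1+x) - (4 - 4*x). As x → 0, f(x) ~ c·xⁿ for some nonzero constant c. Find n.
2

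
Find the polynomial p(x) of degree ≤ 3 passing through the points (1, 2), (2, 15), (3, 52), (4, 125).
2*x**3 - x + 1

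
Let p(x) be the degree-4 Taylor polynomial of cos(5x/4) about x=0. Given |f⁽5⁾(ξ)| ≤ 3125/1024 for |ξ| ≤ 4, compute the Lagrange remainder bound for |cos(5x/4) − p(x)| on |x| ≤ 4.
625/24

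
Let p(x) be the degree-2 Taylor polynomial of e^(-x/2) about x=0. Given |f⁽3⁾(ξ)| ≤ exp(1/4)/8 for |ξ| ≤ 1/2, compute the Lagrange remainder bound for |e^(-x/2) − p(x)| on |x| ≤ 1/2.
exp(1/4)/384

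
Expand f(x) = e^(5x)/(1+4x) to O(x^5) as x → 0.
1 + x + 17*x**2/2 - 79*x**3/6 + 1889*x**4/24 + O(x**5)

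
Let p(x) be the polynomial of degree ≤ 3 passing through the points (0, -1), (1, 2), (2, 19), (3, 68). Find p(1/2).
-1/8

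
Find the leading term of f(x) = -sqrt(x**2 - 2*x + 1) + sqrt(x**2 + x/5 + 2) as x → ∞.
11/10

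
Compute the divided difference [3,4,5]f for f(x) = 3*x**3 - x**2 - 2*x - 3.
35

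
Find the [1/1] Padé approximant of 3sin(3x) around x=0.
9*x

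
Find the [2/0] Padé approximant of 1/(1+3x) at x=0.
9*x**2 - 3*x + 1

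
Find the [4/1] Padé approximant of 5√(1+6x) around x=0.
(243*x**4/8 - 27*x**3 + 81*x**2/2 + 36*x + 5)/(21*x/5 + 1)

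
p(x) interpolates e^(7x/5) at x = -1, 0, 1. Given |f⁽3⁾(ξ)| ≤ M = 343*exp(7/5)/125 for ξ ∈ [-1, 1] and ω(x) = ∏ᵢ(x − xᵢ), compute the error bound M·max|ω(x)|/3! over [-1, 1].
343*sqrt(3)*exp(7/5)/3375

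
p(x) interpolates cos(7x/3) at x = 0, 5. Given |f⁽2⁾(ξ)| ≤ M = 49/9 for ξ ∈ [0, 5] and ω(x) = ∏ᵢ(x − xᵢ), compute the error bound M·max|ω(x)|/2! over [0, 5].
1225/72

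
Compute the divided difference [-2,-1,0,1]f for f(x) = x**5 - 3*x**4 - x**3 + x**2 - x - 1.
10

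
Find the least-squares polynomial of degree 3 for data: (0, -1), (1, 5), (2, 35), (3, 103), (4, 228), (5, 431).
-53/42 + (599/252)x + (5/3)x² + (109/36)x³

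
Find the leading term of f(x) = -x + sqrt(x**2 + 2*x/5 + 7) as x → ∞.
1/5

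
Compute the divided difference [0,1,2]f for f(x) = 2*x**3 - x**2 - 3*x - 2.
5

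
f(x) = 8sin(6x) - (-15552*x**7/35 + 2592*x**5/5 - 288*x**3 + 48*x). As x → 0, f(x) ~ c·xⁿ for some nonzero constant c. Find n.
9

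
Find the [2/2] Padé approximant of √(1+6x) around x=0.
(45*x**2/4 + 15*x/2 + 1)/(9*x**2/4 + 9*x/2 + 1)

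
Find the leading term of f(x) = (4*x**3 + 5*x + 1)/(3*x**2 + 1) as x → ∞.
4*x/3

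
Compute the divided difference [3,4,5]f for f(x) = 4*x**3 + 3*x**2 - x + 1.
51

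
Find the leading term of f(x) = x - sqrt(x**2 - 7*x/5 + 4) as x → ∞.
7/10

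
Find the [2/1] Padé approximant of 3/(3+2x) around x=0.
1/(2*x/3 + 1)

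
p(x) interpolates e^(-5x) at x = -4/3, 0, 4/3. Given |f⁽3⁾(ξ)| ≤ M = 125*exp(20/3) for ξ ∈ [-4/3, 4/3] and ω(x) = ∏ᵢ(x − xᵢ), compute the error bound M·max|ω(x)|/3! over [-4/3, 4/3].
8000*sqrt(3)*exp(20/3)/729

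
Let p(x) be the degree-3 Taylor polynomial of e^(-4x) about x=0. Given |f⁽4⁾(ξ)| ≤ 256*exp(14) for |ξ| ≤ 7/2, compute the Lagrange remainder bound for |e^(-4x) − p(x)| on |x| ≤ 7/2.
4802*exp(14)/3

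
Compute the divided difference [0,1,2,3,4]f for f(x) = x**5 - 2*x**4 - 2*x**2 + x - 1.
8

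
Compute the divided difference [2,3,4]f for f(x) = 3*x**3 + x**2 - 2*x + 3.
28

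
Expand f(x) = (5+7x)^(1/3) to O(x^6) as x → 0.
5**(1/3) + 7*5**(1/3)*x/15 - 49*5**(1/3)*x**2/225 + 343*5**(1/3)*x**3/2025 - 4802*5**(1/3)*x**4/30375 + 369754*5**(1/3)*x**5/2278125 + O(x**6)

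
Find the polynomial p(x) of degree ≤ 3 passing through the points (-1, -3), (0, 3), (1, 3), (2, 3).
x**3 - 3*x**2 + 2*x + 3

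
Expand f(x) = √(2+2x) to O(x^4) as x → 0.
sqrt(2) + sqrt(2)*x/2 - sqrt(2)*x**2/8 + sqrt(2)*x**3/16 + O(x**4)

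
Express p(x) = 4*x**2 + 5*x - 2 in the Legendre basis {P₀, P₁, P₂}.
(-2/3)P₀ + (5)P₁ + (8/3)P₂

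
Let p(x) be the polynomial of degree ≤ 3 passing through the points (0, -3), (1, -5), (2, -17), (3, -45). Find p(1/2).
-25/8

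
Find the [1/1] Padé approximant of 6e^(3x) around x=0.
(9*x + 6)/(1 - 3*x/2)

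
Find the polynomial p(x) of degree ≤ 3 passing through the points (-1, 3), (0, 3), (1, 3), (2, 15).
2*x**3 - 2*x + 3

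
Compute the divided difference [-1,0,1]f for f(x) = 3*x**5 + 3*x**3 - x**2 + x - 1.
-1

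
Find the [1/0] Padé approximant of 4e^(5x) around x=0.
20*x + 4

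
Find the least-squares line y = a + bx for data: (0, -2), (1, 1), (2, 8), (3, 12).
a = -13/5, b = 49/10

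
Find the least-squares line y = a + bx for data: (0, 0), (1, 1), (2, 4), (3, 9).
a = -1, b = 3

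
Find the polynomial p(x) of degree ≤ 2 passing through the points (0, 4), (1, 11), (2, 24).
3*x**2 + 4*x + 4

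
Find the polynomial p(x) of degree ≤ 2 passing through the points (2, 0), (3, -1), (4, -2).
2 - x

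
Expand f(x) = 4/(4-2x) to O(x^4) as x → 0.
1 + x/2 + x**2/4 + x**3/8 + O(x**4)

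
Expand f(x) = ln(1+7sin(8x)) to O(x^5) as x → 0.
56*x - 1568*x**2 + 173824*x**3/3 - 7275520*x**4/3 + O(x**5)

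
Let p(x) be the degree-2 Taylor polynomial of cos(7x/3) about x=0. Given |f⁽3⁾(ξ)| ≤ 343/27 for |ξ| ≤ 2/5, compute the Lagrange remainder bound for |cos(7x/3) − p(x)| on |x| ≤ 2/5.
1372/10125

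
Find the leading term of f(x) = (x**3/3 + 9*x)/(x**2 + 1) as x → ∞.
x/3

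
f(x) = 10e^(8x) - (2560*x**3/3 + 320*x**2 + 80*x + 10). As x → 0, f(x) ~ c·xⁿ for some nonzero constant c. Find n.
4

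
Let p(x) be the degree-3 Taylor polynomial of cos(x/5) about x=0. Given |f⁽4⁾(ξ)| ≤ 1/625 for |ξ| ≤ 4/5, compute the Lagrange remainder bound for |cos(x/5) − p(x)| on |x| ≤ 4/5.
32/1171875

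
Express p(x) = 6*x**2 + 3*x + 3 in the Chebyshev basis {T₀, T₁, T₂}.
(6)T₀ + (3)T₁ + (3)T₂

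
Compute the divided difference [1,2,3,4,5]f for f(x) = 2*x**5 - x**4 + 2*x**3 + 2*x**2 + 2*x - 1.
29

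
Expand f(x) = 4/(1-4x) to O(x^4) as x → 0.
4 + 16*x + 64*x**2 + 256*x**3 + O(x**4)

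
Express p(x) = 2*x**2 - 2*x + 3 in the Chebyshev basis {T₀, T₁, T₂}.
(4)T₀ + (-2)T₁ + T₂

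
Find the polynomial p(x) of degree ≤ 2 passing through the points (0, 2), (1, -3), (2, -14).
-3*x**2 - 2*x + 2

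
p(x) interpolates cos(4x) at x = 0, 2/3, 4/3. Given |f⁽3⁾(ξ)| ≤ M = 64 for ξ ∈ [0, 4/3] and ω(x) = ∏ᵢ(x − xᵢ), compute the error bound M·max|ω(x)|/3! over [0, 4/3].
512*sqrt(3)/729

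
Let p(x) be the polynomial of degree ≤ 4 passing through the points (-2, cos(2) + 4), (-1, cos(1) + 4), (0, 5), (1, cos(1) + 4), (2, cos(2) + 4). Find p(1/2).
-cos(2)/64 + 5*cos(1)/16 + 301/64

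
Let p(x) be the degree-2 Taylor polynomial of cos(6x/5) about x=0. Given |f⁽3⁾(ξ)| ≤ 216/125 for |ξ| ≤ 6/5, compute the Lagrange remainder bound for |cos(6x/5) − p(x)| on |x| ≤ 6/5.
7776/15625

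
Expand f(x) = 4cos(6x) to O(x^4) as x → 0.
4 - 72*x**2 + O(x**4)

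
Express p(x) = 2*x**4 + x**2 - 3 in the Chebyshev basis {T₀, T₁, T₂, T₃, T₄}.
(-7/4)T₀ + (3/2)T₂ + (1/4)T₄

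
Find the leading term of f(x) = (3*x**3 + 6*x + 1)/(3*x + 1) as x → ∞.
x**2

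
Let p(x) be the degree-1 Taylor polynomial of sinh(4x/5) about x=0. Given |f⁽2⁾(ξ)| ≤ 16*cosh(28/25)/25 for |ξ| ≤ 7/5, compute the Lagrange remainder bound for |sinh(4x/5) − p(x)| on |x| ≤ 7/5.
392*cosh(28/25)/625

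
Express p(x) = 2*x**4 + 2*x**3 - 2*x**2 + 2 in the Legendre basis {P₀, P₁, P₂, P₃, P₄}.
(26/15)P₀ + (6/5)P₁ + (-4/21)P₂ + (4/5)P₃ + (16/35)P₄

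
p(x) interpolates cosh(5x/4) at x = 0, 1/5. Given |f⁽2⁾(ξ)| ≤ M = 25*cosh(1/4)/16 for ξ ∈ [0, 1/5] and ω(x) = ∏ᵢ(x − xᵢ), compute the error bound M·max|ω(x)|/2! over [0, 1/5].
cosh(1/4)/128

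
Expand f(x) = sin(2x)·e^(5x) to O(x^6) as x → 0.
2*x + 10*x**2 + 71*x**3/3 + 35*x**4 + 2141*x**5/60 + O(x**6)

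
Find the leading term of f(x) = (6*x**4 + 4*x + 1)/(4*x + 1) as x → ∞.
3*x**3/2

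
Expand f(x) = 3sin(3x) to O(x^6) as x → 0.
9*x - 27*x**3/2 + 243*x**5/40 + O(x**6)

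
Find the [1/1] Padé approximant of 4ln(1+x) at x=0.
4*x/(x/2 + 1)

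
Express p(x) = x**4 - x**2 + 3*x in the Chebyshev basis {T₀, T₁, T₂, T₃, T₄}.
(-1/8)T₀ + (3)T₁ + (1/8)T₄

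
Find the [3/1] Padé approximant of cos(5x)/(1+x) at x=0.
(625*x**3/24 - 2825*x**2/276 - 625*x/276 + 1)/(1 - 349*x/276)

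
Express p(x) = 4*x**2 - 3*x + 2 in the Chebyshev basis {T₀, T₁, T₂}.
(4)T₀ + (-3)T₁ + (2)T₂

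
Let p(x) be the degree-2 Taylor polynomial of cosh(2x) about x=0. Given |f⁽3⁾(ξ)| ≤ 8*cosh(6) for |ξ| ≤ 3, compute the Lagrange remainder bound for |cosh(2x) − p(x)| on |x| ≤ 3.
36*cosh(6)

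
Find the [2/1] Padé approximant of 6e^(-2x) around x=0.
(4*x**2 - 8*x + 6)/(2*x/3 + 1)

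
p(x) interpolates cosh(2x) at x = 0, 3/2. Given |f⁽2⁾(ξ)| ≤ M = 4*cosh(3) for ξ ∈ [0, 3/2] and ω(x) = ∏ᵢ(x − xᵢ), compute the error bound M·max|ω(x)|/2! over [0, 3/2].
9*cosh(3)/8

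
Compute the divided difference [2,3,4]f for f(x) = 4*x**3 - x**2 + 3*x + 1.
35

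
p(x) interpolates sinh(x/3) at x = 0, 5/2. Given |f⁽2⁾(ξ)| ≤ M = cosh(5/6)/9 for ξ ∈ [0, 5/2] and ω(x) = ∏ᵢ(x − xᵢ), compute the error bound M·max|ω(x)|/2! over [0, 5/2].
25*cosh(5/6)/288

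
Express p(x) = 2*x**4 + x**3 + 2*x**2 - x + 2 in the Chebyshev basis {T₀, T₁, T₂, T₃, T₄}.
(15/4)T₀ + (-1/4)T₁ + (2)T₂ + (1/4)T₃ + (1/4)T₄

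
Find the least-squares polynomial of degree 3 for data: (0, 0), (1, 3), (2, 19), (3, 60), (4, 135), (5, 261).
-17/126 + (995/756)x + (8/63)x² + (217/108)x³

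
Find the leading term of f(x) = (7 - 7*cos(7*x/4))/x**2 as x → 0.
343/32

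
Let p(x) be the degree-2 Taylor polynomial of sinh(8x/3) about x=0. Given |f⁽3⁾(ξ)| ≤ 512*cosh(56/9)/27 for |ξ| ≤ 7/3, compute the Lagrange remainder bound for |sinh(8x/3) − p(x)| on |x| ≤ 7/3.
87808*cosh(56/9)/2187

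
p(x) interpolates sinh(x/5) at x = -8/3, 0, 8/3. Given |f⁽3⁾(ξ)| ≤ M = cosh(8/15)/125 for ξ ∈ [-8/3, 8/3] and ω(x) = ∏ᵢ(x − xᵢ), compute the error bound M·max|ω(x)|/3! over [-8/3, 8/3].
512*sqrt(3)*cosh(8/15)/91125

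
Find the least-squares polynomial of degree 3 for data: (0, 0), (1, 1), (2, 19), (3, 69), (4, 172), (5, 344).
-5/63 + (-187/378)x + (-275/252)x² + (323/108)x³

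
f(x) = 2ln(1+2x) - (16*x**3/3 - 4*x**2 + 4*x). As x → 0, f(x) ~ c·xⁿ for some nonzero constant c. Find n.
4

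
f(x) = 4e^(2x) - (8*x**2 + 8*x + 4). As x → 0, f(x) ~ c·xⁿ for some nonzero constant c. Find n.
3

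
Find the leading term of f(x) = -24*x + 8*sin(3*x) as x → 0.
-36*x**3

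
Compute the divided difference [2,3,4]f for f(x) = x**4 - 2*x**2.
53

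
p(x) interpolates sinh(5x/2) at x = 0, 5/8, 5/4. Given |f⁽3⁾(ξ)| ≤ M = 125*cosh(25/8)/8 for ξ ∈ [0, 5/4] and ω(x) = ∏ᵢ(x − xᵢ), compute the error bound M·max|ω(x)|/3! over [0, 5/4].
15625*sqrt(3)*cosh(25/8)/110592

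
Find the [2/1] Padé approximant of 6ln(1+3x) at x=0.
9*x*(x + 2)/(2*x + 1)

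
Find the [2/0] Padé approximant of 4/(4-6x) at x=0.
9*x**2/4 + 3*x/2 + 1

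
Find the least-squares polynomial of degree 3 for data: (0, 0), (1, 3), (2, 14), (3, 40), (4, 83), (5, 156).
-19/126 + (1453/756)x + (121/252)x² + (29/27)x³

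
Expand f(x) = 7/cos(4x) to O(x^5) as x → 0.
7 + 56*x**2 + 1120*x**4/3 + O(x**5)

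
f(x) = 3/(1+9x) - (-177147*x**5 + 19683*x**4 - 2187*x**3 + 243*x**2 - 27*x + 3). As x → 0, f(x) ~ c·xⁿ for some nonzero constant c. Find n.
6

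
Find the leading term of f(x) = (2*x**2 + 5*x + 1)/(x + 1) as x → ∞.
2*x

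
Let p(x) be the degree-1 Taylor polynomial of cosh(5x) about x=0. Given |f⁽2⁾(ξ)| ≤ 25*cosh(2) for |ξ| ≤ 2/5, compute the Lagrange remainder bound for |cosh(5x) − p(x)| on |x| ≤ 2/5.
2*cosh(2)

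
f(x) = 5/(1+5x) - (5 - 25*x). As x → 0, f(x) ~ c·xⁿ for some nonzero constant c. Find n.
2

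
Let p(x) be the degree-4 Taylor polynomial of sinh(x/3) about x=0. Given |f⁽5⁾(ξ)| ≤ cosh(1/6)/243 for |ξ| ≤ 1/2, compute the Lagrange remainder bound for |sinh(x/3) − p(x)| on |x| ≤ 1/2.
cosh(1/6)/933120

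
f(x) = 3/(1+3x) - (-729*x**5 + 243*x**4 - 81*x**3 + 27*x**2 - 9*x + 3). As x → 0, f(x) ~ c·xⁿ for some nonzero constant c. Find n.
6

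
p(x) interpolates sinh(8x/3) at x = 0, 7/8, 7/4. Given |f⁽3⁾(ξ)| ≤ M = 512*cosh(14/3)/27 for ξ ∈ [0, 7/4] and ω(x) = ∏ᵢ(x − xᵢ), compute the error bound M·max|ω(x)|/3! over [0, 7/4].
343*sqrt(3)*cosh(14/3)/729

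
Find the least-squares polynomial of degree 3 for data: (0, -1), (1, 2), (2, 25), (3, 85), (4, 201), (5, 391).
-22/21 + (-4/9)x + (53/84)x² + (109/36)x³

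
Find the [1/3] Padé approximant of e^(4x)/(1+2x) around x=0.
(2*x + 1)/(16*x**3/3 - 4*x**2 + 1)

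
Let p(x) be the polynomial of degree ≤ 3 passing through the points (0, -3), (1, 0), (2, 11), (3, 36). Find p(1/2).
-17/8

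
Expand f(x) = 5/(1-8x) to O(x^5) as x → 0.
5 + 40*x + 320*x**2 + 2560*x**3 + 20480*x**4 + O(x**5)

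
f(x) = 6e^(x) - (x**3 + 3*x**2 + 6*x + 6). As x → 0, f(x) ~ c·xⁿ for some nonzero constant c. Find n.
4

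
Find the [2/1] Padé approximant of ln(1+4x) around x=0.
4*x*(2*x + 3)/(3*(8*x/3 + 1))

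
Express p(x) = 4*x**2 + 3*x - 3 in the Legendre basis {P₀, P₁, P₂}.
(-5/3)P₀ + (3)P₁ + (8/3)P₂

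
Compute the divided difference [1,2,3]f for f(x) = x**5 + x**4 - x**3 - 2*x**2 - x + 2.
107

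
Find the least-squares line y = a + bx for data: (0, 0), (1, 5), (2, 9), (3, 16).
a = -3/10, b = 26/5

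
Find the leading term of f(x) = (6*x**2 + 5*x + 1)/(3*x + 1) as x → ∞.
2*x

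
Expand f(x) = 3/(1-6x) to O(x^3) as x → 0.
3 + 18*x + 108*x**2 + O(x**3)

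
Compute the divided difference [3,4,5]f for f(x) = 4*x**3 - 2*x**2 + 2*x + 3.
46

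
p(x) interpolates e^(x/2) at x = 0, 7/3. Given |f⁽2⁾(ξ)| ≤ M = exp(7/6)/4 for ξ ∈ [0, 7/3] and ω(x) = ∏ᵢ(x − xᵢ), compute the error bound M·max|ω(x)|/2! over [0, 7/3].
49*exp(7/6)/288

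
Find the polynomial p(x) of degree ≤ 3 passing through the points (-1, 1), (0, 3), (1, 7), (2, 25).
2*x**3 + x**2 + x + 3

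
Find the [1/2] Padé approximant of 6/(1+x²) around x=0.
6/(x**2 + 1)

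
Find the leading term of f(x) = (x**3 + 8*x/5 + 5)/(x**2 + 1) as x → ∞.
x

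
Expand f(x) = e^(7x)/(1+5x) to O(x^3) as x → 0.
1 + 2*x + 29*x**2/2 + O(x**3)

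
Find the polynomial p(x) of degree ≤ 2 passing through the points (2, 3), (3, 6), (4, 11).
x**2 - 2*x + 3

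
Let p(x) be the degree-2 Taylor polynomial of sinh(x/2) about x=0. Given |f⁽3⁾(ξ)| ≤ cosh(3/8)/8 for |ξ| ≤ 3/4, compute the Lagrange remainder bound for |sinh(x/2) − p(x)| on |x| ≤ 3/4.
9*cosh(3/8)/1024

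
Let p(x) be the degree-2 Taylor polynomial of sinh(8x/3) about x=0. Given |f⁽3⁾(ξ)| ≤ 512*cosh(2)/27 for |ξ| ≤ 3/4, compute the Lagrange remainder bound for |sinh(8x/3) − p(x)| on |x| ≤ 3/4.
4*cosh(2)/3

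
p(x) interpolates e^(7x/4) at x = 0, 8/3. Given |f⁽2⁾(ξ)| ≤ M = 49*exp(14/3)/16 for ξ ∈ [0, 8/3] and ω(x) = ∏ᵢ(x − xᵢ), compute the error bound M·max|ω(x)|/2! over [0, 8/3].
49*exp(14/3)/18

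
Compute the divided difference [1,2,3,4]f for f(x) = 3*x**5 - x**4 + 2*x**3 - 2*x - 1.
187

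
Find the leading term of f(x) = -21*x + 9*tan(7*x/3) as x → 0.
343*x**3/9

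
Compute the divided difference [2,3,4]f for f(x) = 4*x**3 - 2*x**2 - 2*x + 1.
34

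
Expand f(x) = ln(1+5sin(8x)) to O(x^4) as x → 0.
40*x - 800*x**2 + 62720*x**3/3 + O(x**4)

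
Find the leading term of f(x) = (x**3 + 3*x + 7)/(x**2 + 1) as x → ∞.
x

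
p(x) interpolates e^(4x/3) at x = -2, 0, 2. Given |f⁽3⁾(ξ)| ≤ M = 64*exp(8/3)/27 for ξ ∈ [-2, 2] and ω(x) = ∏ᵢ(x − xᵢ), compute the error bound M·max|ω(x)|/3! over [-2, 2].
512*sqrt(3)*exp(8/3)/729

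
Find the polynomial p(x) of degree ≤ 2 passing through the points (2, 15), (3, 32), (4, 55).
3*x**2 + 2*x - 1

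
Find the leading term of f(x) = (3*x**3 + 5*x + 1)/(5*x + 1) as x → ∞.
3*x**2/5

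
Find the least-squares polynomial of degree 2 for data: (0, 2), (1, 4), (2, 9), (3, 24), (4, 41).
74/35 + (-57/35)x + (20/7)x²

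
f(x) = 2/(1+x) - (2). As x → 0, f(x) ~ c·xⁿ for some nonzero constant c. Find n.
1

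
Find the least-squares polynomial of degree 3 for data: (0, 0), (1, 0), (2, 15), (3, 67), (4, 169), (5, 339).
25/126 + (-3025/756)x + (71/252)x² + (76/27)x³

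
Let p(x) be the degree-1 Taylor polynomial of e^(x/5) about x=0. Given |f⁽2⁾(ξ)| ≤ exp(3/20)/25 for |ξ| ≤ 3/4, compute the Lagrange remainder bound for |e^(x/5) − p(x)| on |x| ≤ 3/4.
9*exp(3/20)/800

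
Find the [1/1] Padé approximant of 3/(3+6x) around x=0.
1/(2*x + 1)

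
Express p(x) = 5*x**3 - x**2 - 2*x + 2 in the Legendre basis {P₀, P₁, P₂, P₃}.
(5/3)P₀ + P₁ + (-2/3)P₂ + (2)P₃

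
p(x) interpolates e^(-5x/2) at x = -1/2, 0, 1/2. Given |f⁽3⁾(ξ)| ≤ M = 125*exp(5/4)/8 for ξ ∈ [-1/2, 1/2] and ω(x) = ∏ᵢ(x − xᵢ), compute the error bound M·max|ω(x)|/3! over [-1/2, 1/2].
125*sqrt(3)*exp(5/4)/1728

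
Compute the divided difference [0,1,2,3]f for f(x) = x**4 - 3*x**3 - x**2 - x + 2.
3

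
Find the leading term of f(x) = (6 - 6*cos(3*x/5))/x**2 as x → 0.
27/25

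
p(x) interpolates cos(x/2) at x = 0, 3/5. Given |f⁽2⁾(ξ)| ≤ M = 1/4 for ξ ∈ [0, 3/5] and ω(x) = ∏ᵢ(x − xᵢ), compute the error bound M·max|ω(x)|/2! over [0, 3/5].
9/800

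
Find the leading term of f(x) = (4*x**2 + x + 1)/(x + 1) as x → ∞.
4*x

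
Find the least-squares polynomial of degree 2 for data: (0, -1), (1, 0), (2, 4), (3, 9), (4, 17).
-37/35 + (3/14)x + (15/14)x²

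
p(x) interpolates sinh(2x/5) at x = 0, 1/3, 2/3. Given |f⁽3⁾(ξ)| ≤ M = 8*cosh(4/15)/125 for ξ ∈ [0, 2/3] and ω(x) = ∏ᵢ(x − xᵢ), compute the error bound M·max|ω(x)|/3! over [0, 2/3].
8*sqrt(3)*cosh(4/15)/91125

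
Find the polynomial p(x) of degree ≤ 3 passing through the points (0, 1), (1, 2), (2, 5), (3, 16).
x**3 - 2*x**2 + 2*x + 1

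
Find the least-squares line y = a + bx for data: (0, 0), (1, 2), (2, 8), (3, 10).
a = -2/5, b = 18/5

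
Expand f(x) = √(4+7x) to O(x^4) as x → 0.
2 + 7*x/4 - 49*x**2/64 + 343*x**3/512 + O(x**4)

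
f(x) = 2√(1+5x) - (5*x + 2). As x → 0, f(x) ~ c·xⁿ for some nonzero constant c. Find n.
2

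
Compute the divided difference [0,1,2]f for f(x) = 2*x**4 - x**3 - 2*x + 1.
11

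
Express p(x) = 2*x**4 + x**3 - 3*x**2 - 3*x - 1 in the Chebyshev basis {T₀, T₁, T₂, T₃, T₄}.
(-7/4)T₀ + (-9/4)T₁ + (-1/2)T₂ + (1/4)T₃ + (1/4)T₄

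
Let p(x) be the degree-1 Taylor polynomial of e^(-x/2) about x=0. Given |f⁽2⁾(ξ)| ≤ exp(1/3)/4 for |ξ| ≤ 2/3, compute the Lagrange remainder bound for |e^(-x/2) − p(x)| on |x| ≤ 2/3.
exp(1/3)/18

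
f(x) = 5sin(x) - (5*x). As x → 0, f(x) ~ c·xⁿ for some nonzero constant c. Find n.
3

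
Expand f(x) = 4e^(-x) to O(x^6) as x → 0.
4 - 4*x + 2*x**2 - 2*x**3/3 + x**4/6 - x**5/30 + O(x**6)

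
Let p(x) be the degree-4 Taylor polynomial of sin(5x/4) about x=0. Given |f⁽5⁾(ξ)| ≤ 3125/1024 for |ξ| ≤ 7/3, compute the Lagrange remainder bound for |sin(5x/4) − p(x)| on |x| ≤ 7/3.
10504375/5971968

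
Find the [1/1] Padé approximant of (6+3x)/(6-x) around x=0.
(x/2 + 1)/(1 - x/6)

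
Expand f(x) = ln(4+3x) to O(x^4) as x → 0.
log(4) + 3*x/4 - 9*x**2/32 + 9*x**3/64 + O(x**4)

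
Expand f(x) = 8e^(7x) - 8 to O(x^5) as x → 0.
56*x + 196*x**2 + 1372*x**3/3 + 2401*x**4/3 + O(x**5)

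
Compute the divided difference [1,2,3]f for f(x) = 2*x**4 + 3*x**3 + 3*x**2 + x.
71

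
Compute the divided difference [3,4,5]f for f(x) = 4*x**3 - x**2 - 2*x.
47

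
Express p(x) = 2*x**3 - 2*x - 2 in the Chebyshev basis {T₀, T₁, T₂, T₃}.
(-2)T₀ + (-1/2)T₁ + (1/2)T₃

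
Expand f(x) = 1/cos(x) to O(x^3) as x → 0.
1 + x**2/2 + O(x**3)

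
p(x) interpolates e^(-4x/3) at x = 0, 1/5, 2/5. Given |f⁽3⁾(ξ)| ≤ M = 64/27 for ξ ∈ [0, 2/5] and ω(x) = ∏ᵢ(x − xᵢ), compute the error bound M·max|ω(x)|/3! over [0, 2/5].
64*sqrt(3)/91125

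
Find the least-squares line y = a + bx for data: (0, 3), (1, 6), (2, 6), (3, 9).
a = 33/10, b = 9/5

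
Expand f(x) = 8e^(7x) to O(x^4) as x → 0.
8 + 56*x + 196*x**2 + 1372*x**3/3 + O(x**4)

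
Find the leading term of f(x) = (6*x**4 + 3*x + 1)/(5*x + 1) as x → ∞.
6*x**3/5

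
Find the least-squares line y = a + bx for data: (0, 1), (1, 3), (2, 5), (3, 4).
a = 8/5, b = 11/10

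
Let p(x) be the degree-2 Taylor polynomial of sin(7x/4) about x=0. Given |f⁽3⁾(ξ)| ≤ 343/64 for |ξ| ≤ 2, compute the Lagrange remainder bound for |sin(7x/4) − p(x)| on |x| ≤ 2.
343/48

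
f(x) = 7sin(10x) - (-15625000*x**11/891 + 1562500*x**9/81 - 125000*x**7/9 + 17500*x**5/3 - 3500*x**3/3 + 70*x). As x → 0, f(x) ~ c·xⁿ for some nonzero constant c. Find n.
13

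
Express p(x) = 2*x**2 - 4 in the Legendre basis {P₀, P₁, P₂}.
(-10/3)P₀ + (4/3)P₂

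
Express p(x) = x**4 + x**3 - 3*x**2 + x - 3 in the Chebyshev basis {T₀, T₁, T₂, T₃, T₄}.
(-33/8)T₀ + (7/4)T₁ - T₂ + (1/4)T₃ + (1/8)T₄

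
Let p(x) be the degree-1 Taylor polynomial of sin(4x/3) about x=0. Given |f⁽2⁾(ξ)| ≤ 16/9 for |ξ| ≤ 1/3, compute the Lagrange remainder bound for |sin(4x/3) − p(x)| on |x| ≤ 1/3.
8/81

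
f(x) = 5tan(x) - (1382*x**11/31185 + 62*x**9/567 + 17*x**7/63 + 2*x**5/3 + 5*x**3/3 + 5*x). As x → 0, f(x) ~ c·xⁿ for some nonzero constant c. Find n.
13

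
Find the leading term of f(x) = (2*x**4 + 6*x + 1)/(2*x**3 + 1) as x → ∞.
x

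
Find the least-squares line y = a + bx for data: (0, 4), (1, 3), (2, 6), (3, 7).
a = 16/5, b = 6/5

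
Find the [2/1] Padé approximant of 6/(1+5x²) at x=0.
6 - 30*x**2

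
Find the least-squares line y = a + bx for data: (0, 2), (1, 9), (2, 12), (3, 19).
a = 12/5, b = 27/5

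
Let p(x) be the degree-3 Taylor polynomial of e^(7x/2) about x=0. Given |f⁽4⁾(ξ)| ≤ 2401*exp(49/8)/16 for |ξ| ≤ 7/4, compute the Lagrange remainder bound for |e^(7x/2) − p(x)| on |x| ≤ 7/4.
5764801*exp(49/8)/98304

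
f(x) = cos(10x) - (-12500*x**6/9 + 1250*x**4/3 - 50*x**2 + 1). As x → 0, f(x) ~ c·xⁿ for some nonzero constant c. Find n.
8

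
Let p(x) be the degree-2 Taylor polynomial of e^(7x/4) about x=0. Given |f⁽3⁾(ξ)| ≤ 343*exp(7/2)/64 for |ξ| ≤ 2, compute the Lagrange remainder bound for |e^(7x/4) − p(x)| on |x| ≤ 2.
343*exp(7/2)/48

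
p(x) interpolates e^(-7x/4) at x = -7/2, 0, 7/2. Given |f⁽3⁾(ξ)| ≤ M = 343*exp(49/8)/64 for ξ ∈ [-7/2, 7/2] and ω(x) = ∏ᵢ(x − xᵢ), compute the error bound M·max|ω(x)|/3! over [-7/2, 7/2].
117649*sqrt(3)*exp(49/8)/13824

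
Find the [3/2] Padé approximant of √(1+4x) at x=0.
(2*x**3 + 9*x**2 + 6*x + 1)/(3*x**2 + 4*x + 1)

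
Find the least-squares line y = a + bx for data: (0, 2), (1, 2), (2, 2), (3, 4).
a = 8/5, b = 3/5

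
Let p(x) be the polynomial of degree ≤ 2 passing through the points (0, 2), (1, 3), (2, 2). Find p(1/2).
11/4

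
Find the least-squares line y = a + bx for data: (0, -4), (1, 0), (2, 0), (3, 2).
a = -16/5, b = 9/5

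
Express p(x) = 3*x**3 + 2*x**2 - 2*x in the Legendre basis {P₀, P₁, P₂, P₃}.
(2/3)P₀ + (-1/5)P₁ + (4/3)P₂ + (6/5)P₃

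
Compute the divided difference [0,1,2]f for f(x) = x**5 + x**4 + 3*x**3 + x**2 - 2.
32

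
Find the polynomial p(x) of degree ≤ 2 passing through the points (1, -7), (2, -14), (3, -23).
-x**2 - 4*x - 2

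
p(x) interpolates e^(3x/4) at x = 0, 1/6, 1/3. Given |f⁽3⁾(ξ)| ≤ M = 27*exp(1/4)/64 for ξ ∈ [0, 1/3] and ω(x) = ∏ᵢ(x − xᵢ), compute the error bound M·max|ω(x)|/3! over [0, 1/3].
sqrt(3)*exp(1/4)/13824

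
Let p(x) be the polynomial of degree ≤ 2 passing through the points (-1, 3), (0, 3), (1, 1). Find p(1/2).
9/4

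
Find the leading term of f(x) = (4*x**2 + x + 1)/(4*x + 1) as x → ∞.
x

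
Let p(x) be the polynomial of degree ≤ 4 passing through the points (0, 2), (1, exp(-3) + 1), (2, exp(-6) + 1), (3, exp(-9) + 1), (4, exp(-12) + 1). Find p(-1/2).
(-420*exp(9) - 180*exp(3) + 35 + 378*exp(6) + 443*exp(12))*exp(-12)/128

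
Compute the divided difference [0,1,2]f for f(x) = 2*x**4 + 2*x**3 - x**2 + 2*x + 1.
19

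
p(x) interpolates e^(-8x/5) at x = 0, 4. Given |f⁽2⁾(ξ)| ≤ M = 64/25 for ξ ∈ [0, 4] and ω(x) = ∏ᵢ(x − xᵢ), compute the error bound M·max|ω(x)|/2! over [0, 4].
128/25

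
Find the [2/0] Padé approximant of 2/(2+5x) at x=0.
25*x**2/4 - 5*x/2 + 1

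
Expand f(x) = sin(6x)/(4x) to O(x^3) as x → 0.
3/2 - 9*x**2 + O(x**3)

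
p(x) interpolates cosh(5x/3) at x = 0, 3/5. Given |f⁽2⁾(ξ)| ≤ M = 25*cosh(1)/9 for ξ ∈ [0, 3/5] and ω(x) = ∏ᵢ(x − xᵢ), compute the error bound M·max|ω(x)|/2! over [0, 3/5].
cosh(1)/8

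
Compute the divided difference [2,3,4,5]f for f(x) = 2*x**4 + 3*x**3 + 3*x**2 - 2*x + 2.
31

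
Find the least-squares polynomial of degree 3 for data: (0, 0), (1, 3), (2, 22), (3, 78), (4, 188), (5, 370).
8/63 + (-41/378)x + (-127/252)x² + (331/108)x³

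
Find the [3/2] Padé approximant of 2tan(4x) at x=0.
(-128*x**3/15 + 8*x)/(1 - 32*x**2/5)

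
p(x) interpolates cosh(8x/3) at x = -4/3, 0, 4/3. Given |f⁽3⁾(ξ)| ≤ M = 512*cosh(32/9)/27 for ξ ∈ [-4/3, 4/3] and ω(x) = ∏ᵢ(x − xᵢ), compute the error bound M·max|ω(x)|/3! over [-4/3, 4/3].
32768*sqrt(3)*cosh(32/9)/19683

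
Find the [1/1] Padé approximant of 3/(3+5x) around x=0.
1/(5*x/3 + 1)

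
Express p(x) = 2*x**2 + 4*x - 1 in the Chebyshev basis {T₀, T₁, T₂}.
(4)T₁ + T₂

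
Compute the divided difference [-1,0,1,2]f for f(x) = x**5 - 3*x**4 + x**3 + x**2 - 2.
0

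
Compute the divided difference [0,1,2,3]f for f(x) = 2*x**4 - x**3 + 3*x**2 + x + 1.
11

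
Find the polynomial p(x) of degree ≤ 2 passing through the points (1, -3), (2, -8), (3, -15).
-x**2 - 2*x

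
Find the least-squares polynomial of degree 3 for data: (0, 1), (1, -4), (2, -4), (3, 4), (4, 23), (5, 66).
43/63 + (-1207/378)x + (-199/126)x² + (26/27)x³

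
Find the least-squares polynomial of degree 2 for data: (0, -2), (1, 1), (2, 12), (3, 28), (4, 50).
-79/35 + (57/70)x + (43/14)x²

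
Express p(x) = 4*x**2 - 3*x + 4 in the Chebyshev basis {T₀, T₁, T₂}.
(6)T₀ + (-3)T₁ + (2)T₂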